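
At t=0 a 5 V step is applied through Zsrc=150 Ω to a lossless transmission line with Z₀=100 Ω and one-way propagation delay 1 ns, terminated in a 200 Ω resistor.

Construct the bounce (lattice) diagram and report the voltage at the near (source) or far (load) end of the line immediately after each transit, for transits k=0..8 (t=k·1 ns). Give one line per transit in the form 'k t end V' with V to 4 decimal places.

Γ_L=0.333333, Γ_S=0.200000; launch V₁=5·100/250=2.000000
k=0 src: V=2.0000
k=1 load: inc=2.000000, refl=2.000000·0.333333=0.6667; V=0.000000+2.000000+0.666667=2.6667
k=2 src: inc=0.666667, refl=0.666667·0.200000=0.1333; V=2.000000+0.666667+0.133333=2.8000
k=3 load: inc=0.133333, refl=0.133333·0.333333=0.0444; V=2.666667+0.133333+0.044444=2.8444
k=4 src: inc=0.044444, refl=0.044444·0.200000=0.0089; V=2.800000+0.044444+0.008889=2.8533
k=5 load: inc=0.008889, refl=0.008889·0.333333=0.0030; V=2.844444+0.008889+0.002963=2.8563
k=6 src: inc=0.002963, refl=0.002963·0.200000=0.0006; V=2.853333+0.002963+0.000593=2.8569
k=7 load: inc=0.000593, refl=0.000593·0.333333=0.0002; V=2.856296+0.000593+0.000198=2.8571
k=8 src: inc=0.000198, refl=0.000198·0.200000=0.0000; V=2.856889+0.000198+0.000040=2.8571

0 0 source 2.0000
1 1 load 2.6667
2 2 source 2.8000
3 3 load 2.8444
4 4 source 2.8533
5 5 load 2.8563
6 6 source 2.8569
7 7 load 2.8571
8 8 source 2.8571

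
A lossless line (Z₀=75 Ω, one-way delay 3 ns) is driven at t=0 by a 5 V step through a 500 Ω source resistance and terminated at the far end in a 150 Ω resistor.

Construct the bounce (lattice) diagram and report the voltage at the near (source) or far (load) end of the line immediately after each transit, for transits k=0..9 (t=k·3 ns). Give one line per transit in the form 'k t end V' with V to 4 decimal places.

Γ_L=0.333333, Γ_S=0.739130; launch V₁=5·75/575=0.652174
k=0 src: V=0.6522
k=1 load: inc=0.652174, refl=0.652174·0.333333=0.2174; V=0.000000+0.652174+0.217391=0.8696
k=2 src: inc=0.217391, refl=0.217391·0.739130=0.1607; V=0.652174+0.217391+0.160681=1.0302
k=3 load: inc=0.160681, refl=0.160681·0.333333=0.0536; V=0.869565+0.160681+0.053560=1.0838
k=4 src: inc=0.053560, refl=0.053560·0.739130=0.0396; V=1.030246+0.053560+0.039588=1.1234
k=5 load: inc=0.039588, refl=0.039588·0.333333=0.0132; V=1.083806+0.039588+0.013196=1.1366
k=6 src: inc=0.013196, refl=0.013196·0.739130=0.0098; V=1.123394+0.013196+0.009754=1.1463
k=7 load: inc=0.009754, refl=0.009754·0.333333=0.0033; V=1.136590+0.009754+0.003251=1.1496
k=8 src: inc=0.003251, refl=0.003251·0.739130=0.0024; V=1.146343+0.003251+0.002403=1.1520
k=9 load: inc=0.002403, refl=0.002403·0.333333=0.0008; V=1.149595+0.002403+0.000801=1.1528

0 0 source 0.6522
1 3 load 0.8696
2 6 source 1.0302
3 9 load 1.0838
4 12 source 1.1234
5 15 load 1.1366
6 18 source 1.1463
7 21 load 1.1496
8 24 source 1.1520
9 27 load 1.1528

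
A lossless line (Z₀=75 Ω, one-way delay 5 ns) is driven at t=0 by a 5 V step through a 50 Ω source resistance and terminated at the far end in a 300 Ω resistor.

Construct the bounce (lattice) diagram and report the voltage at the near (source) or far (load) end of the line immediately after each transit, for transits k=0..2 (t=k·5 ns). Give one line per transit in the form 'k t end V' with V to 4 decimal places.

0 0 source 3.0000
1 5 load 4.8000
2 10 source 4.4400

Γ_L=0.600000, Γ_S=-0.200000; launch V₁=5·75/125=3.000000
k=0 src: V=3.0000
k=1 load: inc=3.000000, refl=3.000000·0.600000=1.8000; V=0.000000+3.000000+1.800000=4.8000
k=2 src: inc=1.800000, refl=1.800000·-0.200000=-0.3600; V=3.000000+1.800000+-0.360000=4.4400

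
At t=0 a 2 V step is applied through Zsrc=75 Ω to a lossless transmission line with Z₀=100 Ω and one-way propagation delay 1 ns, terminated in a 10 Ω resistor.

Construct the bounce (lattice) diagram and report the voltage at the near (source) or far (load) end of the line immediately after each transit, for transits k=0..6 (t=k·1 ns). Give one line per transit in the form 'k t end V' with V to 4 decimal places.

Γ_L=-0.818182, Γ_S=-0.142857; launch V₁=2·100/175=1.142857
k=0 src: V=1.1429
k=1 load: inc=1.142857, refl=1.142857·-0.818182=-0.9351; V=0.000000+1.142857+-0.935065=0.2078
k=2 src: inc=-0.935065, refl=-0.935065·-0.142857=0.1336; V=1.142857+-0.935065+0.133581=0.3414
k=3 load: inc=0.133581, refl=0.133581·-0.818182=-0.1093; V=0.207792+0.133581+-0.109293=0.2321
k=4 src: inc=-0.109293, refl=-0.109293·-0.142857=0.0156; V=0.341373+-0.109293+0.015613=0.2477
k=5 load: inc=0.015613, refl=0.015613·-0.818182=-0.0128; V=0.232080+0.015613+-0.012775=0.2349
k=6 src: inc=-0.012775, refl=-0.012775·-0.142857=0.0018; V=0.247693+-0.012775+0.001825=0.2367

0 0 source 1.1429
1 1 load 0.2078
2 2 source 0.3414
3 3 load 0.2321
4 4 source 0.2477
5 5 load 0.2349
6 6 source 0.2367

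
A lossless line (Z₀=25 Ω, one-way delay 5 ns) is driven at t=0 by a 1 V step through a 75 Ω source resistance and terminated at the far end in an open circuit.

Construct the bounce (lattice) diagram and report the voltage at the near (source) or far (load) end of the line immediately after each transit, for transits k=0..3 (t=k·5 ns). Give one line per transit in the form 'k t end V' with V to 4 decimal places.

Γ_L=1.000000, Γ_S=0.500000; launch V₁=1·25/100=0.250000
k=0 src: V=0.2500
k=1 load: inc=0.250000, refl=0.250000·1.000000=0.2500; V=0.000000+0.250000+0.250000=0.5000
k=2 src: inc=0.250000, refl=0.250000·0.500000=0.1250; V=0.250000+0.250000+0.125000=0.6250
k=3 load: inc=0.125000, refl=0.125000·1.000000=0.1250; V=0.500000+0.125000+0.125000=0.7500

0 0 source 0.2500
1 5 load 0.5000
2 10 source 0.6250
3 15 load 0.7500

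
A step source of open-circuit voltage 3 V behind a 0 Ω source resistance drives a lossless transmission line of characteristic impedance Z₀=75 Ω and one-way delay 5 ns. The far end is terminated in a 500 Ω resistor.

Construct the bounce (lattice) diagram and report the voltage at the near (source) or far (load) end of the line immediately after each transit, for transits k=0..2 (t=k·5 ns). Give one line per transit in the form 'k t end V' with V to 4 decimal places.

0 0 source 3.0000
1 5 load 5.2174
2 10 source 3.0000

Γ_L=0.739130, Γ_S=-1.000000; launch V₁=3·75/75=3.000000
k=0 src: V=3.0000
k=1 load: inc=3.000000, refl=3.000000·0.739130=2.2174; V=0.000000+3.000000+2.217391=5.2174
k=2 src: inc=2.217391, refl=2.217391·-1.000000=-2.2174; V=3.000000+2.217391+-2.217391=3.0000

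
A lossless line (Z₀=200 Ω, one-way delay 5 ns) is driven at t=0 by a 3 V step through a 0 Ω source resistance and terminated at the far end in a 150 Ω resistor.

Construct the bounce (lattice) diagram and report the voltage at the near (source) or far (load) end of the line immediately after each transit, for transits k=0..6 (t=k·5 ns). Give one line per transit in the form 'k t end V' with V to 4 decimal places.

Γ_L=-0.142857, Γ_S=-1.000000; launch V₁=3·200/200=3.000000
k=0 src: V=3.0000
k=1 load: inc=3.000000, refl=3.000000·-0.142857=-0.4286; V=0.000000+3.000000+-0.428571=2.5714
k=2 src: inc=-0.428571, refl=-0.428571·-1.000000=0.4286; V=3.000000+-0.428571+0.428571=3.0000
k=3 load: inc=0.428571, refl=0.428571·-0.142857=-0.0612; V=2.571429+0.428571+-0.061224=2.9388
k=4 src: inc=-0.061224, refl=-0.061224·-1.000000=0.0612; V=3.000000+-0.061224+0.061224=3.0000
k=5 load: inc=0.061224, refl=0.061224·-0.142857=-0.0087; V=2.938776+0.061224+-0.008746=2.9913
k=6 src: inc=-0.008746, refl=-0.008746·-1.000000=0.0087; V=3.000000+-0.008746+0.008746=3.0000

0 0 source 3.0000
1 5 load 2.5714
2 10 source 3.0000
3 15 load 2.9388
4 20 source 3.0000
5 25 load 2.9913
6 30 source 3.0000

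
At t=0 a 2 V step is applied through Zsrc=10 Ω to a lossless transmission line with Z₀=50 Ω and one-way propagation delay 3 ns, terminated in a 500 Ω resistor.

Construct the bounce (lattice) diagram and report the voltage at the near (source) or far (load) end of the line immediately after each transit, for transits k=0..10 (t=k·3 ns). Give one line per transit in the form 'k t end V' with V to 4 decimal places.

0 0 source 1.6667
1 3 load 3.0303
2 6 source 2.1212
3 9 load 1.3774
4 12 source 1.8733
5 15 load 2.2790
6 18 source 2.0085
7 21 load 1.7872
8 24 source 1.9347
9 27 load 2.0555
10 30 source 1.9750

Γ_L=0.818182, Γ_S=-0.666667; launch V₁=2·50/60=1.666667
k=0 src: V=1.6667
k=1 load: inc=1.666667, refl=1.666667·0.818182=1.3636; V=0.000000+1.666667+1.363636=3.0303
k=2 src: inc=1.363636, refl=1.363636·-0.666667=-0.9091; V=1.666667+1.363636+-0.909091=2.1212
k=3 load: inc=-0.909091, refl=-0.909091·0.818182=-0.7438; V=3.030303+-0.909091+-0.743802=1.3774
k=4 src: inc=-0.743802, refl=-0.743802·-0.666667=0.4959; V=2.121212+-0.743802+0.495868=1.8733
k=5 load: inc=0.495868, refl=0.495868·0.818182=0.4057; V=1.377410+0.495868+0.405710=2.2790
k=6 src: inc=0.405710, refl=0.405710·-0.666667=-0.2705; V=1.873278+0.405710+-0.270473=2.0085
k=7 load: inc=-0.270473, refl=-0.270473·0.818182=-0.2213; V=2.278988+-0.270473+-0.221296=1.7872
k=8 src: inc=-0.221296, refl=-0.221296·-0.666667=0.1475; V=2.008515+-0.221296+0.147531=1.9347
k=9 load: inc=0.147531, refl=0.147531·0.818182=0.1207; V=1.787219+0.147531+0.120707=2.0555
k=10 src: inc=0.120707, refl=0.120707·-0.666667=-0.0805; V=1.934749+0.120707+-0.080471=1.9750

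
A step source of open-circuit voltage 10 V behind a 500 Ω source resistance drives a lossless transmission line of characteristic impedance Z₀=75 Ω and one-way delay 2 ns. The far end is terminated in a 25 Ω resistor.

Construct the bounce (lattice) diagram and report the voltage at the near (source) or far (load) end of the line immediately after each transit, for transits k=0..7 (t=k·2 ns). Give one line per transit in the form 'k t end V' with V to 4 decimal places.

Γ_L=-0.500000, Γ_S=0.739130; launch V₁=10·75/575=1.304348
k=0 src: V=1.3043
k=1 load: inc=1.304348, refl=1.304348·-0.500000=-0.6522; V=0.000000+1.304348+-0.652174=0.6522
k=2 src: inc=-0.652174, refl=-0.652174·0.739130=-0.4820; V=1.304348+-0.652174+-0.482042=0.1701
k=3 load: inc=-0.482042, refl=-0.482042·-0.500000=0.2410; V=0.652174+-0.482042+0.241021=0.4112
k=4 src: inc=0.241021, refl=0.241021·0.739130=0.1781; V=0.170132+0.241021+0.178146=0.5893
k=5 load: inc=0.178146, refl=0.178146·-0.500000=-0.0891; V=0.411153+0.178146+-0.089073=0.5002
k=6 src: inc=-0.089073, refl=-0.089073·0.739130=-0.0658; V=0.589299+-0.089073+-0.065836=0.4344
k=7 load: inc=-0.065836, refl=-0.065836·-0.500000=0.0329; V=0.500226+-0.065836+0.032918=0.4673

0 0 source 1.3043
1 2 load 0.6522
2 4 source 0.1701
3 6 load 0.4112
4 8 source 0.5893
5 10 load 0.5002
6 12 source 0.4344
7 14 load 0.4673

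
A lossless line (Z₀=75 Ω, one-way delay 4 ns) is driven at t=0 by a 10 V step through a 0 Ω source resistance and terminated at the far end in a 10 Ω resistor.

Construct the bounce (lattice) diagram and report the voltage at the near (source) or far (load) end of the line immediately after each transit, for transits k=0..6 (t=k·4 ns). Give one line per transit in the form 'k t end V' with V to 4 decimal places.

0 0 source 10.0000
1 4 load 2.3529
2 8 source 10.0000
3 12 load 4.1522
4 16 source 10.0000
5 20 load 5.5282
6 24 source 10.0000

Γ_L=-0.764706, Γ_S=-1.000000; launch V₁=10·75/75=10.000000
k=0 src: V=10.0000
k=1 load: inc=10.000000, refl=10.000000·-0.764706=-7.6471; V=0.000000+10.000000+-7.647059=2.3529
k=2 src: inc=-7.647059, refl=-7.647059·-1.000000=7.6471; V=10.000000+-7.647059+7.647059=10.0000
k=3 load: inc=7.647059, refl=7.647059·-0.764706=-5.8478; V=2.352941+7.647059+-5.847751=4.1522
k=4 src: inc=-5.847751, refl=-5.847751·-1.000000=5.8478; V=10.000000+-5.847751+5.847751=10.0000
k=5 load: inc=5.847751, refl=5.847751·-0.764706=-4.4718; V=4.152249+5.847751+-4.471809=5.5282
k=6 src: inc=-4.471809, refl=-4.471809·-1.000000=4.4718; V=10.000000+-4.471809+4.471809=10.0000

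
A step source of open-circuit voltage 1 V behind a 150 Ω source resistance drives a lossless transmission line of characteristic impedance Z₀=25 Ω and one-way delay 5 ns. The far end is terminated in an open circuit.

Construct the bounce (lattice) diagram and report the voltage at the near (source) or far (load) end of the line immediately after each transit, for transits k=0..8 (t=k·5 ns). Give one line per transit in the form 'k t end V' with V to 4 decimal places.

Γ_L=1.000000, Γ_S=0.714286; launch V₁=1·25/175=0.142857
k=0 src: V=0.1429
k=1 load: inc=0.142857, refl=0.142857·1.000000=0.1429; V=0.000000+0.142857+0.142857=0.2857
k=2 src: inc=0.142857, refl=0.142857·0.714286=0.1020; V=0.142857+0.142857+0.102041=0.3878
k=3 load: inc=0.102041, refl=0.102041·1.000000=0.1020; V=0.285714+0.102041+0.102041=0.4898
k=4 src: inc=0.102041, refl=0.102041·0.714286=0.0729; V=0.387755+0.102041+0.072886=0.5627
k=5 load: inc=0.072886, refl=0.072886·1.000000=0.0729; V=0.489796+0.072886+0.072886=0.6356
k=6 src: inc=0.072886, refl=0.072886·0.714286=0.0521; V=0.562682+0.072886+0.052062=0.6876
k=7 load: inc=0.052062, refl=0.052062·1.000000=0.0521; V=0.635569+0.052062+0.052062=0.7397
k=8 src: inc=0.052062, refl=0.052062·0.714286=0.0372; V=0.687630+0.052062+0.037187=0.7769

0 0 source 0.1429
1 5 load 0.2857
2 10 source 0.3878
3 15 load 0.4898
4 20 source 0.5627
5 25 load 0.6356
6 30 source 0.6876
7 35 load 0.7397
8 40 source 0.7769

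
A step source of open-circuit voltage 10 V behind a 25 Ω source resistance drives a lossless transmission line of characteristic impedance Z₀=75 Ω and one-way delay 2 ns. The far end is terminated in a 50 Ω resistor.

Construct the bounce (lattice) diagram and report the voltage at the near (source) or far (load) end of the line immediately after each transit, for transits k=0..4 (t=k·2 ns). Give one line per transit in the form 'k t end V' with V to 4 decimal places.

0 0 source 7.5000
1 2 load 6.0000
2 4 source 6.7500
3 6 load 6.6000
4 8 source 6.6750

Γ_L=-0.200000, Γ_S=-0.500000; launch V₁=10·75/100=7.500000
k=0 src: V=7.5000
k=1 load: inc=7.500000, refl=7.500000·-0.200000=-1.5000; V=0.000000+7.500000+-1.500000=6.0000
k=2 src: inc=-1.500000, refl=-1.500000·-0.500000=0.7500; V=7.500000+-1.500000+0.750000=6.7500
k=3 load: inc=0.750000, refl=0.750000·-0.200000=-0.1500; V=6.000000+0.750000+-0.150000=6.6000
k=4 src: inc=-0.150000, refl=-0.150000·-0.500000=0.0750; V=6.750000+-0.150000+0.075000=6.6750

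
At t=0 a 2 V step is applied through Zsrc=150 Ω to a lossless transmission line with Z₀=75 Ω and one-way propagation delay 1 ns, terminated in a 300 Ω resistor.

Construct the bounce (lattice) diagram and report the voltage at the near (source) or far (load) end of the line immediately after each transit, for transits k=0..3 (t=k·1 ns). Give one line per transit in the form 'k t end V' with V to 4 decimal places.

Γ_L=0.600000, Γ_S=0.333333; launch V₁=2·75/225=0.666667
k=0 src: V=0.6667
k=1 load: inc=0.666667, refl=0.666667·0.600000=0.4000; V=0.000000+0.666667+0.400000=1.0667
k=2 src: inc=0.400000, refl=0.400000·0.333333=0.1333; V=0.666667+0.400000+0.133333=1.2000
k=3 load: inc=0.133333, refl=0.133333·0.600000=0.0800; V=1.066667+0.133333+0.080000=1.2800

0 0 source 0.6667
1 1 load 1.0667
2 2 source 1.2000
3 3 load 1.2800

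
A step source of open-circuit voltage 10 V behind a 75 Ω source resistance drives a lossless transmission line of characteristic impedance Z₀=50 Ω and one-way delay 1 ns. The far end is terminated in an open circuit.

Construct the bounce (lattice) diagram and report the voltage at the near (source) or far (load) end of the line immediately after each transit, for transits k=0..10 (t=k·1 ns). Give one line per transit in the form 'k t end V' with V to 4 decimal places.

Γ_L=1.000000, Γ_S=0.200000; launch V₁=10·50/125=4.000000
k=0 src: V=4.0000
k=1 load: inc=4.000000, refl=4.000000·1.000000=4.0000; V=0.000000+4.000000+4.000000=8.0000
k=2 src: inc=4.000000, refl=4.000000·0.200000=0.8000; V=4.000000+4.000000+0.800000=8.8000
k=3 load: inc=0.800000, refl=0.800000·1.000000=0.8000; V=8.000000+0.800000+0.800000=9.6000
k=4 src: inc=0.800000, refl=0.800000·0.200000=0.1600; V=8.800000+0.800000+0.160000=9.7600
k=5 load: inc=0.160000, refl=0.160000·1.000000=0.1600; V=9.600000+0.160000+0.160000=9.9200
k=6 src: inc=0.160000, refl=0.160000·0.200000=0.0320; V=9.760000+0.160000+0.032000=9.9520
k=7 load: inc=0.032000, refl=0.032000·1.000000=0.0320; V=9.920000+0.032000+0.032000=9.9840
k=8 src: inc=0.032000, refl=0.032000·0.200000=0.0064; V=9.952000+0.032000+0.006400=9.9904
k=9 load: inc=0.006400, refl=0.006400·1.000000=0.0064; V=9.984000+0.006400+0.006400=9.9968
k=10 src: inc=0.006400, refl=0.006400·0.200000=0.0013; V=9.990400+0.006400+0.001280=9.9981

0 0 source 4.0000
1 1 load 8.0000
2 2 source 8.8000
3 3 load 9.6000
4 4 source 9.7600
5 5 load 9.9200
6 6 source 9.9520
7 7 load 9.9840
8 8 source 9.9904
9 9 load 9.9968
10 10 source 9.9981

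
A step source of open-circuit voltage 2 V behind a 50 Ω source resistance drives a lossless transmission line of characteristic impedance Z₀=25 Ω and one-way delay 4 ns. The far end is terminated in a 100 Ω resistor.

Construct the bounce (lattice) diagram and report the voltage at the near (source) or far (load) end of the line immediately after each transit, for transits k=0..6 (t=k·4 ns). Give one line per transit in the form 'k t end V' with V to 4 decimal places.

0 0 source 0.6667
1 4 load 1.0667
2 8 source 1.2000
3 12 load 1.2800
4 16 source 1.3067
5 20 load 1.3227
6 24 source 1.3280

Γ_L=0.600000, Γ_S=0.333333; launch V₁=2·25/75=0.666667
k=0 src: V=0.6667
k=1 load: inc=0.666667, refl=0.666667·0.600000=0.4000; V=0.000000+0.666667+0.400000=1.0667
k=2 src: inc=0.400000, refl=0.400000·0.333333=0.1333; V=0.666667+0.400000+0.133333=1.2000
k=3 load: inc=0.133333, refl=0.133333·0.600000=0.0800; V=1.066667+0.133333+0.080000=1.2800
k=4 src: inc=0.080000, refl=0.080000·0.333333=0.0267; V=1.200000+0.080000+0.026667=1.3067
k=5 load: inc=0.026667, refl=0.026667·0.600000=0.0160; V=1.280000+0.026667+0.016000=1.3227
k=6 src: inc=0.016000, refl=0.016000·0.333333=0.0053; V=1.306667+0.016000+0.005333=1.3280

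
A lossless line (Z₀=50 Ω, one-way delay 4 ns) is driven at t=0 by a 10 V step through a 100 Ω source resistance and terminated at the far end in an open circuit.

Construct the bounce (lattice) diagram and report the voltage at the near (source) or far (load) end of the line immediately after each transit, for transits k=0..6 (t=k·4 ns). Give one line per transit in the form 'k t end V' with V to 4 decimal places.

0 0 source 3.3333
1 4 load 6.6667
2 8 source 7.7778
3 12 load 8.8889
4 16 source 9.2593
5 20 load 9.6296
6 24 source 9.7531

Γ_L=1.000000, Γ_S=0.333333; launch V₁=10·50/150=3.333333
k=0 src: V=3.3333
k=1 load: inc=3.333333, refl=3.333333·1.000000=3.3333; V=0.000000+3.333333+3.333333=6.6667
k=2 src: inc=3.333333, refl=3.333333·0.333333=1.1111; V=3.333333+3.333333+1.111111=7.7778
k=3 load: inc=1.111111, refl=1.111111·1.000000=1.1111; V=6.666667+1.111111+1.111111=8.8889
k=4 src: inc=1.111111, refl=1.111111·0.333333=0.3704; V=7.777778+1.111111+0.370370=9.2593
k=5 load: inc=0.370370, refl=0.370370·1.000000=0.3704; V=8.888889+0.370370+0.370370=9.6296
k=6 src: inc=0.370370, refl=0.370370·0.333333=0.1235; V=9.259259+0.370370+0.123457=9.7531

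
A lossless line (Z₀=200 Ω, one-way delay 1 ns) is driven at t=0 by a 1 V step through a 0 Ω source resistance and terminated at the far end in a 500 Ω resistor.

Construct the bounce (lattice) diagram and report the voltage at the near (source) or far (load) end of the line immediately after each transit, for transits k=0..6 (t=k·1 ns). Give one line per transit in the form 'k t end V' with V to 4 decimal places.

0 0 source 1.0000
1 1 load 1.4286
2 2 source 1.0000
3 3 load 0.8163
4 4 source 1.0000
5 5 load 1.0787
6 6 source 1.0000

Γ_L=0.428571, Γ_S=-1.000000; launch V₁=1·200/200=1.000000
k=0 src: V=1.0000
k=1 load: inc=1.000000, refl=1.000000·0.428571=0.4286; V=0.000000+1.000000+0.428571=1.4286
k=2 src: inc=0.428571, refl=0.428571·-1.000000=-0.4286; V=1.000000+0.428571+-0.428571=1.0000
k=3 load: inc=-0.428571, refl=-0.428571·0.428571=-0.1837; V=1.428571+-0.428571+-0.183673=0.8163
k=4 src: inc=-0.183673, refl=-0.183673·-1.000000=0.1837; V=1.000000+-0.183673+0.183673=1.0000
k=5 load: inc=0.183673, refl=0.183673·0.428571=0.0787; V=0.816327+0.183673+0.078717=1.0787
k=6 src: inc=0.078717, refl=0.078717·-1.000000=-0.0787; V=1.000000+0.078717+-0.078717=1.0000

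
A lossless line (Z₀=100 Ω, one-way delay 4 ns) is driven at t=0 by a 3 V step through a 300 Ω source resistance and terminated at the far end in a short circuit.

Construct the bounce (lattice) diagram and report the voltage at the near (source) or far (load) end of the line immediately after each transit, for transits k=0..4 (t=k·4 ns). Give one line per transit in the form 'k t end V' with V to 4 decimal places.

Γ_L=-1.000000, Γ_S=0.500000; launch V₁=3·100/400=0.750000
k=0 src: V=0.7500
k=1 load: inc=0.750000, refl=0.750000·-1.000000=-0.7500; V=0.000000+0.750000+-0.750000=0.0000
k=2 src: inc=-0.750000, refl=-0.750000·0.500000=-0.3750; V=0.750000+-0.750000+-0.375000=-0.3750
k=3 load: inc=-0.375000, refl=-0.375000·-1.000000=0.3750; V=0.000000+-0.375000+0.375000=0.0000
k=4 src: inc=0.375000, refl=0.375000·0.500000=0.1875; V=-0.375000+0.375000+0.187500=0.1875

0 0 source 0.7500
1 4 load 0.0000
2 8 source -0.3750
3 12 load 0.0000
4 16 source 0.1875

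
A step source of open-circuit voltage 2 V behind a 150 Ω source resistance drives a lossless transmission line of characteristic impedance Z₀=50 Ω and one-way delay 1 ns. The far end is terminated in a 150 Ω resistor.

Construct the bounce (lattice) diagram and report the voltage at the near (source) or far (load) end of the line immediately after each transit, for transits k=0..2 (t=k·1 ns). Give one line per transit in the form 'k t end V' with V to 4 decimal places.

Γ_L=0.500000, Γ_S=0.500000; launch V₁=2·50/200=0.500000
k=0 src: V=0.5000
k=1 load: inc=0.500000, refl=0.500000·0.500000=0.2500; V=0.000000+0.500000+0.250000=0.7500
k=2 src: inc=0.250000, refl=0.250000·0.500000=0.1250; V=0.500000+0.250000+0.125000=0.8750

0 0 source 0.5000
1 1 load 0.7500
2 2 source 0.8750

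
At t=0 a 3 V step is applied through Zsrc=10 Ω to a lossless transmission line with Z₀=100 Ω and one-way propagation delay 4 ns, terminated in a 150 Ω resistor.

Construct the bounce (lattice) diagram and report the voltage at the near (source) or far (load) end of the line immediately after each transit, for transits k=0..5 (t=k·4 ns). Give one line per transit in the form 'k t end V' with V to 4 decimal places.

0 0 source 2.7273
1 4 load 3.2727
2 8 source 2.8264
3 12 load 2.7372
4 16 source 2.8102
5 20 load 2.8248

Γ_L=0.200000, Γ_S=-0.818182; launch V₁=3·100/110=2.727273
k=0 src: V=2.7273
k=1 load: inc=2.727273, refl=2.727273·0.200000=0.5455; V=0.000000+2.727273+0.545455=3.2727
k=2 src: inc=0.545455, refl=0.545455·-0.818182=-0.4463; V=2.727273+0.545455+-0.446281=2.8264
k=3 load: inc=-0.446281, refl=-0.446281·0.200000=-0.0893; V=3.272727+-0.446281+-0.089256=2.7372
k=4 src: inc=-0.089256, refl=-0.089256·-0.818182=0.0730; V=2.826446+-0.089256+0.073028=2.8102
k=5 load: inc=0.073028, refl=0.073028·0.200000=0.0146; V=2.737190+0.073028+0.014606=2.8248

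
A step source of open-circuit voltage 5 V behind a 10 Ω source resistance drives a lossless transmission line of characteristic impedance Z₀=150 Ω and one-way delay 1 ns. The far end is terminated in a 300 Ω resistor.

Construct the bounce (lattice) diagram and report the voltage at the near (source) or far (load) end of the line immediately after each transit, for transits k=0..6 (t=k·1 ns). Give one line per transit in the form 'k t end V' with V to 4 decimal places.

0 0 source 4.6875
1 1 load 6.2500
2 2 source 4.8828
3 3 load 4.4271
4 4 source 4.8258
5 5 load 4.9588
6 6 source 4.8425

Γ_L=0.333333, Γ_S=-0.875000; launch V₁=5·150/160=4.687500
k=0 src: V=4.6875
k=1 load: inc=4.687500, refl=4.687500·0.333333=1.5625; V=0.000000+4.687500+1.562500=6.2500
k=2 src: inc=1.562500, refl=1.562500·-0.875000=-1.3672; V=4.687500+1.562500+-1.367188=4.8828
k=3 load: inc=-1.367188, refl=-1.367188·0.333333=-0.4557; V=6.250000+-1.367188+-0.455729=4.4271
k=4 src: inc=-0.455729, refl=-0.455729·-0.875000=0.3988; V=4.882812+-0.455729+0.398763=4.8258
k=5 load: inc=0.398763, refl=0.398763·0.333333=0.1329; V=4.427083+0.398763+0.132921=4.9588
k=6 src: inc=0.132921, refl=0.132921·-0.875000=-0.1163; V=4.825846+0.132921+-0.116306=4.8425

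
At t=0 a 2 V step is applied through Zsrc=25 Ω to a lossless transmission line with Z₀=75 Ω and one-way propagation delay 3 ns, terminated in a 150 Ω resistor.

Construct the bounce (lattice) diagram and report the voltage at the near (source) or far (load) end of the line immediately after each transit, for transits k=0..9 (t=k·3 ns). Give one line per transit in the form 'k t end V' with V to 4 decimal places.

0 0 source 1.5000
1 3 load 2.0000
2 6 source 1.7500
3 9 load 1.6667
4 12 source 1.7083
5 15 load 1.7222
6 18 source 1.7153
7 21 load 1.7130
8 24 source 1.7141
9 27 load 1.7145

Γ_L=0.333333, Γ_S=-0.500000; launch V₁=2·75/100=1.500000
k=0 src: V=1.5000
k=1 load: inc=1.500000, refl=1.500000·0.333333=0.5000; V=0.000000+1.500000+0.500000=2.0000
k=2 src: inc=0.500000, refl=0.500000·-0.500000=-0.2500; V=1.500000+0.500000+-0.250000=1.7500
k=3 load: inc=-0.250000, refl=-0.250000·0.333333=-0.0833; V=2.000000+-0.250000+-0.083333=1.6667
k=4 src: inc=-0.083333, refl=-0.083333·-0.500000=0.0417; V=1.750000+-0.083333+0.041667=1.7083
k=5 load: inc=0.041667, refl=0.041667·0.333333=0.0139; V=1.666667+0.041667+0.013889=1.7222
k=6 src: inc=0.013889, refl=0.013889·-0.500000=-0.0069; V=1.708333+0.013889+-0.006944=1.7153
k=7 load: inc=-0.006944, refl=-0.006944·0.333333=-0.0023; V=1.722222+-0.006944+-0.002315=1.7130
k=8 src: inc=-0.002315, refl=-0.002315·-0.500000=0.0012; V=1.715278+-0.002315+0.001157=1.7141
k=9 load: inc=0.001157, refl=0.001157·0.333333=0.0004; V=1.712963+0.001157+0.000386=1.7145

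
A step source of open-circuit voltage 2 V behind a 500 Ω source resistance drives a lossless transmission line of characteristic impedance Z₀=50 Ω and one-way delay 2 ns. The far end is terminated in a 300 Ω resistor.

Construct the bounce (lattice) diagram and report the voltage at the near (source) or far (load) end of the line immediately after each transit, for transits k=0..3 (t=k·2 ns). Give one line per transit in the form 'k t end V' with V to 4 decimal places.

Γ_L=0.714286, Γ_S=0.818182; launch V₁=2·50/550=0.181818
k=0 src: V=0.1818
k=1 load: inc=0.181818, refl=0.181818·0.714286=0.1299; V=0.000000+0.181818+0.129870=0.3117
k=2 src: inc=0.129870, refl=0.129870·0.818182=0.1063; V=0.181818+0.129870+0.106257=0.4179
k=3 load: inc=0.106257, refl=0.106257·0.714286=0.0759; V=0.311688+0.106257+0.075898=0.4938

0 0 source 0.1818
1 2 load 0.3117
2 4 source 0.4179
3 6 load 0.4938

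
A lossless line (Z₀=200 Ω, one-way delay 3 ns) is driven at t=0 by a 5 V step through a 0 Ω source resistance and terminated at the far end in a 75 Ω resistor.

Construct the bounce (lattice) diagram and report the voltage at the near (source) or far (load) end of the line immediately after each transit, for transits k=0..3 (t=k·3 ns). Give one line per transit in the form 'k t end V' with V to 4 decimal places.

0 0 source 5.0000
1 3 load 2.7273
2 6 source 5.0000
3 9 load 3.9669

Γ_L=-0.454545, Γ_S=-1.000000; launch V₁=5·200/200=5.000000
k=0 src: V=5.0000
k=1 load: inc=5.000000, refl=5.000000·-0.454545=-2.2727; V=0.000000+5.000000+-2.272727=2.7273
k=2 src: inc=-2.272727, refl=-2.272727·-1.000000=2.2727; V=5.000000+-2.272727+2.272727=5.0000
k=3 load: inc=2.272727, refl=2.272727·-0.454545=-1.0331; V=2.727273+2.272727+-1.033058=3.9669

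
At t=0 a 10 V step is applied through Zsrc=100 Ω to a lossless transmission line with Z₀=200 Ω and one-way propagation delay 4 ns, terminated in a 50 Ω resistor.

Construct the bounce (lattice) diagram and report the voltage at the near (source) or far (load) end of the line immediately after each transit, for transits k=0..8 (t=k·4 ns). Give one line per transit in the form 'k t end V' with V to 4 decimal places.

Γ_L=-0.600000, Γ_S=-0.333333; launch V₁=10·200/300=6.666667
k=0 src: V=6.6667
k=1 load: inc=6.666667, refl=6.666667·-0.600000=-4.0000; V=0.000000+6.666667+-4.000000=2.6667
k=2 src: inc=-4.000000, refl=-4.000000·-0.333333=1.3333; V=6.666667+-4.000000+1.333333=4.0000
k=3 load: inc=1.333333, refl=1.333333·-0.600000=-0.8000; V=2.666667+1.333333+-0.800000=3.2000
k=4 src: inc=-0.800000, refl=-0.800000·-0.333333=0.2667; V=4.000000+-0.800000+0.266667=3.4667
k=5 load: inc=0.266667, refl=0.266667·-0.600000=-0.1600; V=3.200000+0.266667+-0.160000=3.3067
k=6 src: inc=-0.160000, refl=-0.160000·-0.333333=0.0533; V=3.466667+-0.160000+0.053333=3.3600
k=7 load: inc=0.053333, refl=0.053333·-0.600000=-0.0320; V=3.306667+0.053333+-0.032000=3.3280
k=8 src: inc=-0.032000, refl=-0.032000·-0.333333=0.0107; V=3.360000+-0.032000+0.010667=3.3387

0 0 source 6.6667
1 4 load 2.6667
2 8 source 4.0000
3 12 load 3.2000
4 16 source 3.4667
5 20 load 3.3067
6 24 source 3.3600
7 28 load 3.3280
8 32 source 3.3387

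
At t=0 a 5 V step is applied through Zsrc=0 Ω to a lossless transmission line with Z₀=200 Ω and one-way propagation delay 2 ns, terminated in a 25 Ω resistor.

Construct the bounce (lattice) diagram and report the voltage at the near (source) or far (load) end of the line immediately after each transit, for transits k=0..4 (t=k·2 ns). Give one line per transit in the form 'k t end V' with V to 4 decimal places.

0 0 source 5.0000
1 2 load 1.1111
2 4 source 5.0000
3 6 load 1.9753
4 8 source 5.0000

Γ_L=-0.777778, Γ_S=-1.000000; launch V₁=5·200/200=5.000000
k=0 src: V=5.0000
k=1 load: inc=5.000000, refl=5.000000·-0.777778=-3.8889; V=0.000000+5.000000+-3.888889=1.1111
k=2 src: inc=-3.888889, refl=-3.888889·-1.000000=3.8889; V=5.000000+-3.888889+3.888889=5.0000
k=3 load: inc=3.888889, refl=3.888889·-0.777778=-3.0247; V=1.111111+3.888889+-3.024691=1.9753
k=4 src: inc=-3.024691, refl=-3.024691·-1.000000=3.0247; V=5.000000+-3.024691+3.024691=5.0000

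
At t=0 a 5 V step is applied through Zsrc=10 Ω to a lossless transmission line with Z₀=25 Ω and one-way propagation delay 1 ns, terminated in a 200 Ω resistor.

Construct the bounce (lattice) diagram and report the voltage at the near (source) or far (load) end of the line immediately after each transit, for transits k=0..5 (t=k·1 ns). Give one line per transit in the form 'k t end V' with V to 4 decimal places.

Γ_L=0.777778, Γ_S=-0.428571; launch V₁=5·25/35=3.571429
k=0 src: V=3.5714
k=1 load: inc=3.571429, refl=3.571429·0.777778=2.7778; V=0.000000+3.571429+2.777778=6.3492
k=2 src: inc=2.777778, refl=2.777778·-0.428571=-1.1905; V=3.571429+2.777778+-1.190476=5.1587
k=3 load: inc=-1.190476, refl=-1.190476·0.777778=-0.9259; V=6.349206+-1.190476+-0.925926=4.2328
k=4 src: inc=-0.925926, refl=-0.925926·-0.428571=0.3968; V=5.158730+-0.925926+0.396825=4.6296
k=5 load: inc=0.396825, refl=0.396825·0.777778=0.3086; V=4.232804+0.396825+0.308642=4.9383

0 0 source 3.5714
1 1 load 6.3492
2 2 source 5.1587
3 3 load 4.2328
4 4 source 4.6296
5 5 load 4.9383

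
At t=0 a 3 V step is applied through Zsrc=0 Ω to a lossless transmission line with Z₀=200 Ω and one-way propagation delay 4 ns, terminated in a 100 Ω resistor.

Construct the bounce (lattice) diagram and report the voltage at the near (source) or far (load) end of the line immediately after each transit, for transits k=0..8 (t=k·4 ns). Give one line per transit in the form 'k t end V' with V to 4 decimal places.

Γ_L=-0.333333, Γ_S=-1.000000; launch V₁=3·200/200=3.000000
k=0 src: V=3.0000
k=1 load: inc=3.000000, refl=3.000000·-0.333333=-1.0000; V=0.000000+3.000000+-1.000000=2.0000
k=2 src: inc=-1.000000, refl=-1.000000·-1.000000=1.0000; V=3.000000+-1.000000+1.000000=3.0000
k=3 load: inc=1.000000, refl=1.000000·-0.333333=-0.3333; V=2.000000+1.000000+-0.333333=2.6667
k=4 src: inc=-0.333333, refl=-0.333333·-1.000000=0.3333; V=3.000000+-0.333333+0.333333=3.0000
k=5 load: inc=0.333333, refl=0.333333·-0.333333=-0.1111; V=2.666667+0.333333+-0.111111=2.8889
k=6 src: inc=-0.111111, refl=-0.111111·-1.000000=0.1111; V=3.000000+-0.111111+0.111111=3.0000
k=7 load: inc=0.111111, refl=0.111111·-0.333333=-0.0370; V=2.888889+0.111111+-0.037037=2.9630
k=8 src: inc=-0.037037, refl=-0.037037·-1.000000=0.0370; V=3.000000+-0.037037+0.037037=3.0000

0 0 source 3.0000
1 4 load 2.0000
2 8 source 3.0000
3 12 load 2.6667
4 16 source 3.0000
5 20 load 2.8889
6 24 source 3.0000
7 28 load 2.9630
8 32 source 3.0000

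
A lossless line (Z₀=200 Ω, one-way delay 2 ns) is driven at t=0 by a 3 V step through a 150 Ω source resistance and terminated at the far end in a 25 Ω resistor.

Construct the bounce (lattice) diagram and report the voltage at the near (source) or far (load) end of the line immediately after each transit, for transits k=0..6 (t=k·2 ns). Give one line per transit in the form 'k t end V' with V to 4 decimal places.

Γ_L=-0.777778, Γ_S=-0.142857; launch V₁=3·200/350=1.714286
k=0 src: V=1.7143
k=1 load: inc=1.714286, refl=1.714286·-0.777778=-1.3333; V=0.000000+1.714286+-1.333333=0.3810
k=2 src: inc=-1.333333, refl=-1.333333·-0.142857=0.1905; V=1.714286+-1.333333+0.190476=0.5714
k=3 load: inc=0.190476, refl=0.190476·-0.777778=-0.1481; V=0.380952+0.190476+-0.148148=0.4233
k=4 src: inc=-0.148148, refl=-0.148148·-0.142857=0.0212; V=0.571429+-0.148148+0.021164=0.4444
k=5 load: inc=0.021164, refl=0.021164·-0.777778=-0.0165; V=0.423280+0.021164+-0.016461=0.4280
k=6 src: inc=-0.016461, refl=-0.016461·-0.142857=0.0024; V=0.444444+-0.016461+0.002352=0.4303

0 0 source 1.7143
1 2 load 0.3810
2 4 source 0.5714
3 6 load 0.4233
4 8 source 0.4444
5 10 load 0.4280
6 12 source 0.4303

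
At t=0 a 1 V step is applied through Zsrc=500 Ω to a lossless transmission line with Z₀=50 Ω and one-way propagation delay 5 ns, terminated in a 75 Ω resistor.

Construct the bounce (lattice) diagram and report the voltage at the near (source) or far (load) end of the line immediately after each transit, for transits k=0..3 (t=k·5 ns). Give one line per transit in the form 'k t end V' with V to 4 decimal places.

Γ_L=0.200000, Γ_S=0.818182; launch V₁=1·50/550=0.090909
k=0 src: V=0.0909
k=1 load: inc=0.090909, refl=0.090909·0.200000=0.0182; V=0.000000+0.090909+0.018182=0.1091
k=2 src: inc=0.018182, refl=0.018182·0.818182=0.0149; V=0.090909+0.018182+0.014876=0.1240
k=3 load: inc=0.014876, refl=0.014876·0.200000=0.0030; V=0.109091+0.014876+0.002975=0.1269

0 0 source 0.0909
1 5 load 0.1091
2 10 source 0.1240
3 15 load 0.1269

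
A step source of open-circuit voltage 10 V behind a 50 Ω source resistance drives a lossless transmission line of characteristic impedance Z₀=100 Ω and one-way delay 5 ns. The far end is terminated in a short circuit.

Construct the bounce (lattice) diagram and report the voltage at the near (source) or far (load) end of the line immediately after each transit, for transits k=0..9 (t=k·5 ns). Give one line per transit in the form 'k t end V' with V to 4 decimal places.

0 0 source 6.6667
1 5 load 0.0000
2 10 source 2.2222
3 15 load 0.0000
4 20 source 0.7407
5 25 load 0.0000
6 30 source 0.2469
7 35 load 0.0000
8 40 source 0.0823
9 45 load 0.0000

Γ_L=-1.000000, Γ_S=-0.333333; launch V₁=10·100/150=6.666667
k=0 src: V=6.6667
k=1 load: inc=6.666667, refl=6.666667·-1.000000=-6.6667; V=0.000000+6.666667+-6.666667=0.0000
k=2 src: inc=-6.666667, refl=-6.666667·-0.333333=2.2222; V=6.666667+-6.666667+2.222222=2.2222
k=3 load: inc=2.222222, refl=2.222222·-1.000000=-2.2222; V=0.000000+2.222222+-2.222222=0.0000
k=4 src: inc=-2.222222, refl=-2.222222·-0.333333=0.7407; V=2.222222+-2.222222+0.740741=0.7407
k=5 load: inc=0.740741, refl=0.740741·-1.000000=-0.7407; V=0.000000+0.740741+-0.740741=0.0000
k=6 src: inc=-0.740741, refl=-0.740741·-0.333333=0.2469; V=0.740741+-0.740741+0.246914=0.2469
k=7 load: inc=0.246914, refl=0.246914·-1.000000=-0.2469; V=0.000000+0.246914+-0.246914=0.0000
k=8 src: inc=-0.246914, refl=-0.246914·-0.333333=0.0823; V=0.246914+-0.246914+0.082305=0.0823
k=9 load: inc=0.082305, refl=0.082305·-1.000000=-0.0823; V=0.000000+0.082305+-0.082305=0.0000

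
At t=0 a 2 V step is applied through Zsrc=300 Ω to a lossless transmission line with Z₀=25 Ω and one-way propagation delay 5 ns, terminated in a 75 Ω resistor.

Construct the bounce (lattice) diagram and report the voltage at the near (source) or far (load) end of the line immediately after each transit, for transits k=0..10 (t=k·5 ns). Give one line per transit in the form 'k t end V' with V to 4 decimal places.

0 0 source 0.1538
1 5 load 0.2308
2 10 source 0.2959
3 15 load 0.3284
4 20 source 0.3559
5 25 load 0.3697
6 30 source 0.3814
7 35 load 0.3872
8 40 source 0.3921
9 45 load 0.3946
10 50 source 0.3967

Γ_L=0.500000, Γ_S=0.846154; launch V₁=2·25/325=0.153846
k=0 src: V=0.1538
k=1 load: inc=0.153846, refl=0.153846·0.500000=0.0769; V=0.000000+0.153846+0.076923=0.2308
k=2 src: inc=0.076923, refl=0.076923·0.846154=0.0651; V=0.153846+0.076923+0.065089=0.2959
k=3 load: inc=0.065089, refl=0.065089·0.500000=0.0325; V=0.230769+0.065089+0.032544=0.3284
k=4 src: inc=0.032544, refl=0.032544·0.846154=0.0275; V=0.295858+0.032544+0.027538=0.3559
k=5 load: inc=0.027538, refl=0.027538·0.500000=0.0138; V=0.328402+0.027538+0.013769=0.3697
k=6 src: inc=0.013769, refl=0.013769·0.846154=0.0117; V=0.355940+0.013769+0.011651=0.3814
k=7 load: inc=0.011651, refl=0.011651·0.500000=0.0058; V=0.369709+0.011651+0.005825=0.3872
k=8 src: inc=0.005825, refl=0.005825·0.846154=0.0049; V=0.381359+0.005825+0.004929=0.3921
k=9 load: inc=0.004929, refl=0.004929·0.500000=0.0025; V=0.387184+0.004929+0.002465=0.3946
k=10 src: inc=0.002465, refl=0.002465·0.846154=0.0021; V=0.392114+0.002465+0.002085=0.3967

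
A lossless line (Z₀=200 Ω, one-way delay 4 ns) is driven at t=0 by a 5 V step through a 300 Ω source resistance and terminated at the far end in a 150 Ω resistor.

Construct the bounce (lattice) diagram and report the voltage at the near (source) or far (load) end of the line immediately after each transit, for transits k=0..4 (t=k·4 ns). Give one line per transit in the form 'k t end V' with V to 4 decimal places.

Γ_L=-0.142857, Γ_S=0.200000; launch V₁=5·200/500=2.000000
k=0 src: V=2.0000
k=1 load: inc=2.000000, refl=2.000000·-0.142857=-0.2857; V=0.000000+2.000000+-0.285714=1.7143
k=2 src: inc=-0.285714, refl=-0.285714·0.200000=-0.0571; V=2.000000+-0.285714+-0.057143=1.6571
k=3 load: inc=-0.057143, refl=-0.057143·-0.142857=0.0082; V=1.714286+-0.057143+0.008163=1.6653
k=4 src: inc=0.008163, refl=0.008163·0.200000=0.0016; V=1.657143+0.008163+0.001633=1.6669

0 0 source 2.0000
1 4 load 1.7143
2 8 source 1.6571
3 12 load 1.6653
4 16 source 1.6669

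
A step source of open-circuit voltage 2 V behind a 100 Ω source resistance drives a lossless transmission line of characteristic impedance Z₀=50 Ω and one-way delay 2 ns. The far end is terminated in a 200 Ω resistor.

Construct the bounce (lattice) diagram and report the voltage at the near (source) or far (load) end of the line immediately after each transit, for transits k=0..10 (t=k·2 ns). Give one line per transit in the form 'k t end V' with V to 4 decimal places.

Γ_L=0.600000, Γ_S=0.333333; launch V₁=2·50/150=0.666667
k=0 src: V=0.6667
k=1 load: inc=0.666667, refl=0.666667·0.600000=0.4000; V=0.000000+0.666667+0.400000=1.0667
k=2 src: inc=0.400000, refl=0.400000·0.333333=0.1333; V=0.666667+0.400000+0.133333=1.2000
k=3 load: inc=0.133333, refl=0.133333·0.600000=0.0800; V=1.066667+0.133333+0.080000=1.2800
k=4 src: inc=0.080000, refl=0.080000·0.333333=0.0267; V=1.200000+0.080000+0.026667=1.3067
k=5 load: inc=0.026667, refl=0.026667·0.600000=0.0160; V=1.280000+0.026667+0.016000=1.3227
k=6 src: inc=0.016000, refl=0.016000·0.333333=0.0053; V=1.306667+0.016000+0.005333=1.3280
k=7 load: inc=0.005333, refl=0.005333·0.600000=0.0032; V=1.322667+0.005333+0.003200=1.3312
k=8 src: inc=0.003200, refl=0.003200·0.333333=0.0011; V=1.328000+0.003200+0.001067=1.3323
k=9 load: inc=0.001067, refl=0.001067·0.600000=0.0006; V=1.331200+0.001067+0.000640=1.3329
k=10 src: inc=0.000640, refl=0.000640·0.333333=0.0002; V=1.332267+0.000640+0.000213=1.3331

0 0 source 0.6667
1 2 load 1.0667
2 4 source 1.2000
3 6 load 1.2800
4 8 source 1.3067
5 10 load 1.3227
6 12 source 1.3280
7 14 load 1.3312
8 16 source 1.3323
9 18 load 1.3329
10 20 source 1.3331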